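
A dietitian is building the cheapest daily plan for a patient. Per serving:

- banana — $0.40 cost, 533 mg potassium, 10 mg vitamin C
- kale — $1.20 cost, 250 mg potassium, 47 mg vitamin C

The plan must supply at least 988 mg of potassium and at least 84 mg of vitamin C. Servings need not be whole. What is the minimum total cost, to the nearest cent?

For a min-cost LP with two ≥-constraints, a basic feasible solution has at most two positive variables.
banana only: max(988/533, 84/10) = 8.4 servings → $3.36.
kale only: max(988/250, 84/47) = 3.952 servings → $4.74.
banana + kale with both tight: 1.128 servings and 1.547 servings → $2.31.
The minimum over all feasible corners is $2.31.

$2.31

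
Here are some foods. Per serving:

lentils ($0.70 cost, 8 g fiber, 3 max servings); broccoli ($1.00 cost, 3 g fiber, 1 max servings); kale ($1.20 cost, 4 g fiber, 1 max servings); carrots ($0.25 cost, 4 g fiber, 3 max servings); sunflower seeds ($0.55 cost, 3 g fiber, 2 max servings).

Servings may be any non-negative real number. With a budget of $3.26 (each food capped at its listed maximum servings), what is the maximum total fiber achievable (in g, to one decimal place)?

38.2 g

Fiber per dollar: carrots 16, lentils 11.43, sunflower seeds 5.455, kale 3.333, broccoli 3.
Take 3 servings of carrots: spends $0.75, +12.0 g fiber (running total 12.0 g).
Take 3 servings of lentils: spends $2.10, +24.0 g fiber (running total 36.0 g).
Take 0.7455 servings of sunflower seeds: spends $0.41, +2.2 g fiber (running total 38.2 g).
Greedy by best ratio exhausts the cost allowance optimally: 38.2 g.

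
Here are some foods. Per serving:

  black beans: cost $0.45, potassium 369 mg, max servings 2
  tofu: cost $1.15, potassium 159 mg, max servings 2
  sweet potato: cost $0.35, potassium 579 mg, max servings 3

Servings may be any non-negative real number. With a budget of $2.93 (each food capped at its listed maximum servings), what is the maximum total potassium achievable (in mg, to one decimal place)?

2610.5 mg

Potassium per dollar: sweet potato 1654, black beans 820, tofu 138.3.
Take 3 servings of sweet potato: spends $1.05, +1737.0 mg potassium (running total 1737.0 mg).
Take 2 servings of black beans: spends $0.90, +738.0 mg potassium (running total 2475.0 mg).
Take 0.8522 servings of tofu: spends $0.98, +135.5 mg potassium (running total 2610.5 mg).
Greedy by best ratio exhausts the cost allowance optimally: 2610.5 mg.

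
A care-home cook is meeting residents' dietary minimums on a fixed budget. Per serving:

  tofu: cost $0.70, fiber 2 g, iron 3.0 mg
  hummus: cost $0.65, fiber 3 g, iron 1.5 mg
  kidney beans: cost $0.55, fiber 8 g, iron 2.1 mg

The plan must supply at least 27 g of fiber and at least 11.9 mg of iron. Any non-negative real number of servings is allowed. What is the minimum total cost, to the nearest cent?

An LP optimum is at a vertex; with two nutrient constraints at most two foods are used. Check each candidate.
tofu only: max(27/2, 11.9/3.0) = 13.5 servings → $9.45.
hummus only: max(27/3, 11.9/1.5) = 9 servings → $5.85.
kidney beans only: max(27/8, 11.9/2.1) = 5.667 servings → $3.12.
tofu + hummus: the both-tight solution has a negative serving — not a feasible corner.
tofu + kidney beans with both tight: 1.944 servings and 2.889 servings → $2.95.
hummus + kidney beans with both tight: 6.754 servings and 0.8421 servings → $4.85.
The minimum over all feasible corners is $2.95.

$2.95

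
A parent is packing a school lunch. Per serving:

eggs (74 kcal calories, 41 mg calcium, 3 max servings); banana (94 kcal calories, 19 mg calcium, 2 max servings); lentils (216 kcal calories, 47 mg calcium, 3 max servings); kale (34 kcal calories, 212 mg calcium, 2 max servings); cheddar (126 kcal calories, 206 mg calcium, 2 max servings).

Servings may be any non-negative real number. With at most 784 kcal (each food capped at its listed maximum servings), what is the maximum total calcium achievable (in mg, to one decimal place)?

Calcium per kcal: kale 6.235, cheddar 1.635, eggs 0.5541, lentils 0.2176, banana 0.2021.
Take 2 servings of kale: uses 68 kcal, +424.0 mg calcium (running total 424.0 mg).
Take 2 servings of cheddar: uses 252 kcal, +412.0 mg calcium (running total 836.0 mg).
Take 3 servings of eggs: uses 222 kcal, +123.0 mg calcium (running total 959.0 mg).
Take 1.12 servings of lentils: uses 242 kcal, +52.7 mg calcium (running total 1011.7 mg).
Greedy by best ratio exhausts the calories allowance optimally: 1011.7 mg.

1011.7 mg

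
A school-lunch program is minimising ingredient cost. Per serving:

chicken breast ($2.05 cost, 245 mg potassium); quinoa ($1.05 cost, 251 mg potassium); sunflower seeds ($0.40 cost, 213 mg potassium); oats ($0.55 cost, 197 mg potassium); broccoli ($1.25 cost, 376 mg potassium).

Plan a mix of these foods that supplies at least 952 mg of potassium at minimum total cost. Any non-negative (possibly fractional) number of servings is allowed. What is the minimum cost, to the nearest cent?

Cost per mg of potassium: sunflower seeds $0.0019, oats $0.0028, broccoli $0.0033, quinoa $0.0042, chicken breast $0.0084.
With no serving limits, use only sunflower seeds: 952 mg / 213 mg = 4.469 servings × $0.40 = $1.79.

$1.79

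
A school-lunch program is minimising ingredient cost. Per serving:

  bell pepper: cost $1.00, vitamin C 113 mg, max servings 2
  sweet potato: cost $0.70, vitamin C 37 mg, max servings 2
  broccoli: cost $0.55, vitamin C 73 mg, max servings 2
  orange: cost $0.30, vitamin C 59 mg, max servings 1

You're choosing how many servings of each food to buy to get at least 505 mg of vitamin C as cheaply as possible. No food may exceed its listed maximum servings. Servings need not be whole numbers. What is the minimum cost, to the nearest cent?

$4.80

Cost per mg of vitamin C: orange $0.0051, broccoli $0.0075, bell pepper $0.0088, sweet potato $0.0189.
Take 1 serving of orange: +59.0 mg vitamin C for $0.30 (total $0.30, still need 446.0 mg).
Take 2 servings of broccoli: +146.0 mg vitamin C for $1.10 (total $1.40, still need 300.0 mg).
Take 2 servings of bell pepper: +226.0 mg vitamin C for $2.00 (total $3.40, still need 74.0 mg).
Take 2 servings of sweet potato: +74.0 mg vitamin C for $1.40 (total $4.80, still need 0.0 mg).
Greedy by cheapest-per-mg is optimal for a single linear constraint, so the minimum cost is $4.80.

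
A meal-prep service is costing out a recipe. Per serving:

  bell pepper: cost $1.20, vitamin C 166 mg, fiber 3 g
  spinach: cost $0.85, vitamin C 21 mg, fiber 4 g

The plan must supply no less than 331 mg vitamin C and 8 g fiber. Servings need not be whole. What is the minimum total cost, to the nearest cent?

Two binding constraints pin down two serving amounts, so the optimal mix uses at most two foods. The candidates are each food alone (scaled to the tighter of vitamin C/fiber) and each pair with both constraints tight.
bell pepper only: max(331/166, 8/3) = 2.667 servings → $3.20.
spinach only: max(331/21, 8/4) = 15.76 servings → $13.40.
bell pepper + spinach with both tight: 1.923 servings and 0.5574 servings → $2.78.
Cheapest feasible corner: $2.78.

$2.78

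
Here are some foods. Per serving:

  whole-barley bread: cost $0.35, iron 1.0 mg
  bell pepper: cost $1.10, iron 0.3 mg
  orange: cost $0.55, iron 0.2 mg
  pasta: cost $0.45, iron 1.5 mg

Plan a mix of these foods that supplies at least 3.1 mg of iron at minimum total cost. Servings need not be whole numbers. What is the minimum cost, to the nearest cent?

Cost per mg of iron: pasta $0.3000, whole-barley bread $0.3500, orange $2.7500, bell pepper $3.6667.
With no serving limits, use only pasta: 3.1 mg / 1.5 mg = 2.067 servings × $0.45 = $0.93.

$0.93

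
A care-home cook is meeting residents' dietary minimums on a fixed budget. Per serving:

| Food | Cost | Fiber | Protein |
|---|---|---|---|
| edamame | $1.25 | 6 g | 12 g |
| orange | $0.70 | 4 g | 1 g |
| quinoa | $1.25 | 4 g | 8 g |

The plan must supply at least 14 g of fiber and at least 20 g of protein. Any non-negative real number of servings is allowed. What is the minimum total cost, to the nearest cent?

edamame only: max(14/6, 20/12) = 2.333 servings → $2.92.
orange only: max(14/4, 20/1) = 20 servings → $14.00.
quinoa only: max(14/4, 20/8) = 3.5 servings → $4.38.
edamame + orange with both tight: 1.571 servings and 1.143 servings → $2.76.
edamame + quinoa (both tight): parallel constraints — no distinct corner.
orange + quinoa with both tight: 1.143 servings and 2.357 servings → $3.75.
The minimum over all feasible corners is $2.76.

$2.76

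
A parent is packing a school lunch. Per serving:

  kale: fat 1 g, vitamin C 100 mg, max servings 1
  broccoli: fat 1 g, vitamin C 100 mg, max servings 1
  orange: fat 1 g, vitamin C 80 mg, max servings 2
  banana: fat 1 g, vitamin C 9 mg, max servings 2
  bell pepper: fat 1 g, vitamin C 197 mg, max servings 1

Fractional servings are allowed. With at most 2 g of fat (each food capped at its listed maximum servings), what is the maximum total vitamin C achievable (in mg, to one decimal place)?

Vitamin C per g fat: bell pepper 197, kale 100, broccoli 100, orange 80, banana 9.
Take 1 serving of bell pepper: uses 1 g fat, +197.0 mg vitamin C (running total 197.0 mg).
Take 1 serving of kale: uses 1 g fat, +100.0 mg vitamin C (running total 297.0 mg).
Filling greedily by vitamin C-per-g fat is optimal for one linear limit, giving 297.0 mg.

297.0 mg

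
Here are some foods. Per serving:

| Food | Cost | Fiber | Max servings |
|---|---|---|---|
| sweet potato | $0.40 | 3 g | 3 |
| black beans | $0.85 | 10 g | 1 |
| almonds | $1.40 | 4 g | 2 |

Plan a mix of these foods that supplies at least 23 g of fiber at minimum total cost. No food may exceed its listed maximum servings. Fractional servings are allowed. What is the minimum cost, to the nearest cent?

Cost per g of fiber: black beans $0.0850, sweet potato $0.1333, almonds $0.3500.
Take 1 serving of black beans: +10.0 g fiber for $0.85 (total $0.85, still need 13.0 g).
Take 3 servings of sweet potato: +9.0 g fiber for $1.20 (total $2.05, still need 4.0 g).
Take 1 serving of almonds: +4.0 g fiber for $1.40 (total $3.45, still need 0.0 g).
Greedy by cheapest-per-g is optimal for a single linear constraint, so the minimum cost is $3.45.

$3.45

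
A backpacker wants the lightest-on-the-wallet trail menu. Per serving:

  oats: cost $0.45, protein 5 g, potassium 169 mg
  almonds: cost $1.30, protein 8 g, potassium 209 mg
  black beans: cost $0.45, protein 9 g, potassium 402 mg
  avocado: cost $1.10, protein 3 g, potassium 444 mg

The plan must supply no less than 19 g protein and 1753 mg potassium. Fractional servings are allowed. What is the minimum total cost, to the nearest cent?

$1.96

Compare the cost at each extreme point of the feasible region.
oats only: max(19/5, 1753/169) = 10.37 servings → $4.67.
almonds only: max(19/8, 1753/209) = 8.388 servings → $10.90.
black beans only: max(19/9, 1753/402) = 4.361 servings → $1.96.
avocado only: max(19/3, 1753/444) = 6.333 servings → $6.97.
oats + almonds with both targets exact would need a negative amount; discard.
oats + black beans: intersection lies outside the first quadrant.
oats + avocado with both tight: 1.855 servings and 3.242 servings → $4.40.
almonds + black beans: the both-tight solution has a negative serving — not a feasible corner.
almonds + avocado with both tight: 1.086 servings and 3.437 servings → $5.19.
black beans + avocado with both tight: 1.139 servings and 2.917 servings → $3.72.
Cheapest feasible corner: $1.96.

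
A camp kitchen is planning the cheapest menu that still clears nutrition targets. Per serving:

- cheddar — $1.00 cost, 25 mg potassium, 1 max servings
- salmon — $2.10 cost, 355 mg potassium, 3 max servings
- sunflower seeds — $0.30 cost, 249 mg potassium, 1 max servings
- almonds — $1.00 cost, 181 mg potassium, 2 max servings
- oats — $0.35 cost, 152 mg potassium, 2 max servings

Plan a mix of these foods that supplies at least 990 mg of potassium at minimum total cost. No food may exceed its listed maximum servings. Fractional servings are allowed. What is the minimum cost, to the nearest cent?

$3.44

Cost per mg of potassium: sunflower seeds $0.0012, oats $0.0023, almonds $0.0055, salmon $0.0059, cheddar $0.0400.
Take 1 serving of sunflower seeds: +249.0 mg potassium for $0.30 (total $0.30, still need 741.0 mg).
Take 2 servings of oats: +304.0 mg potassium for $0.70 (total $1.00, still need 437.0 mg).
Take 2 servings of almonds: +362.0 mg potassium for $2.00 (total $3.00, still need 75.0 mg).
Take 0.2113 servings of salmon: +75.0 mg potassium for $0.44 (total $3.44, still need 0.0 mg).
Filling from the cheapest source first is optimal under one linear minimum: $3.44.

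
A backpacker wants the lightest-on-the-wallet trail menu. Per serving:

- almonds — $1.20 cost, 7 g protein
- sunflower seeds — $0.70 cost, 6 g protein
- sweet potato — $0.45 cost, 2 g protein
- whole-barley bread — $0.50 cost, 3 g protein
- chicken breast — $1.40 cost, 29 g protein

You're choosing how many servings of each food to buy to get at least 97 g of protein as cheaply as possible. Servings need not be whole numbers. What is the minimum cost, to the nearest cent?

$4.68

Cost per g of protein: chicken breast $0.0483, sunflower seeds $0.1167, whole-barley bread $0.1667, almonds $0.1714, sweet potato $0.2250.
With no serving limits, use only chicken breast: 97 g / 29 g = 3.345 servings × $1.40 = $4.68.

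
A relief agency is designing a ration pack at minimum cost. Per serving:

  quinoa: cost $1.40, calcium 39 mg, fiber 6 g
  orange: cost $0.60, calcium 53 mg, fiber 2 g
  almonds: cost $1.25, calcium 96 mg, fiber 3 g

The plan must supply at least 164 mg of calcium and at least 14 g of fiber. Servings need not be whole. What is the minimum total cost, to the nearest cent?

A basic optimal solution has at most two foods positive. Try each food alone and each pair with both targets met exactly.
quinoa only: max(164/39, 14/6) = 4.205 servings → $5.89.
orange only: max(164/53, 14/2) = 7 servings → $4.20.
almonds only: max(164/96, 14/3) = 4.667 servings → $5.83.
quinoa + orange with both tight: 1.725 servings and 1.825 servings → $3.51.
quinoa + almonds with both tight: 1.856 servings and 0.9542 servings → $3.79.
orange + almonds: the both-tight solution has a negative serving — not a feasible corner.
So the least-cost plan costs $3.51.

$3.51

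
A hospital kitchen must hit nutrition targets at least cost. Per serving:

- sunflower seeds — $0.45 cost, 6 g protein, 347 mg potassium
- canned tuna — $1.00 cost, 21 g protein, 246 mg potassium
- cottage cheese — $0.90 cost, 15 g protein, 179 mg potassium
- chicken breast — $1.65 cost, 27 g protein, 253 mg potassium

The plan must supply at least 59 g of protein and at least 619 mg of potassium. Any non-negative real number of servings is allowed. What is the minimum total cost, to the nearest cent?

Minimising a linear cost over {protein ≥ 59, potassium ≥ 619, servings ≥ 0} — the optimum is at a vertex, using one or two foods.
sunflower seeds only: max(59/6, 619/347) = 9.833 servings → $4.42.
canned tuna only: max(59/21, 619/246) = 2.81 servings → $2.81.
cottage cheese only: max(59/15, 619/179) = 3.933 servings → $3.54.
chicken breast only: max(59/27, 619/253) = 2.447 servings → $4.04.
sunflower seeds + canned tuna: the both-tight solution has a negative serving — not a feasible corner.
sunflower seeds + cottage cheese: intersection lies outside the first quadrant.
sunflower seeds + chicken breast with both tight: 0.2275 servings and 2.135 servings → $3.62.
canned tuna + cottage cheese: intersection lies outside the first quadrant.
canned tuna + chicken breast with both tight: 1.344 servings and 1.14 servings → $3.22.
cottage cheese + chicken breast with both tight: 1.721 servings and 1.229 servings → $3.58.
So the least-cost plan costs $2.81.

$2.81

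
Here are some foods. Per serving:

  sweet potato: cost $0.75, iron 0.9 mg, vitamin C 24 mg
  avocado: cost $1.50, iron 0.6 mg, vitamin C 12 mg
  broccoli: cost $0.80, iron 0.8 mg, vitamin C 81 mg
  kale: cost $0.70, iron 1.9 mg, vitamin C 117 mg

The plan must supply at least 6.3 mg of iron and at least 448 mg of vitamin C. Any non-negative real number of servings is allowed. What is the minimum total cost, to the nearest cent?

$2.68

Compare the cost at each extreme point of the feasible region.
sweet potato only: max(6.3/0.9, 448/24) = 18.67 servings → $14.00.
avocado only: max(6.3/0.6, 448/12) = 37.33 servings → $56.00.
broccoli only: max(6.3/0.8, 448/81) = 7.875 servings → $6.30.
kale only: max(6.3/1.9, 448/117) = 3.829 servings → $2.68.
sweet potato + avocado: intersection lies outside the first quadrant.
sweet potato + broccoli with both tight: 2.829 servings and 4.693 servings → $5.88.
sweet potato + kale with both targets exact would need a negative amount; discard.
avocado + broccoli with both tight: 3.895 servings and 4.954 servings → $9.81.
avocado + kale with both targets exact would need a negative amount; discard.
broccoli + kale with both tight: 1.892 servings and 2.519 servings → $3.28.
So the least-cost plan costs $2.68.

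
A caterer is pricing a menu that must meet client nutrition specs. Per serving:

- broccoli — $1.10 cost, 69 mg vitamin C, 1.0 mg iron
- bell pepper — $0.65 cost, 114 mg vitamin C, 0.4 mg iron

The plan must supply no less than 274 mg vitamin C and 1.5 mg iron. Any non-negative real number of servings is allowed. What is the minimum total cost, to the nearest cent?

$2.06

Compare the cost at each extreme point of the feasible region.
broccoli only: max(274/69, 1.5/1.0) = 3.971 servings → $4.37.
bell pepper only: max(274/114, 1.5/0.4) = 3.75 servings → $2.44.
broccoli + bell pepper with both tight: 0.7106 servings and 1.973 servings → $2.06.
Cheapest feasible corner: $2.06.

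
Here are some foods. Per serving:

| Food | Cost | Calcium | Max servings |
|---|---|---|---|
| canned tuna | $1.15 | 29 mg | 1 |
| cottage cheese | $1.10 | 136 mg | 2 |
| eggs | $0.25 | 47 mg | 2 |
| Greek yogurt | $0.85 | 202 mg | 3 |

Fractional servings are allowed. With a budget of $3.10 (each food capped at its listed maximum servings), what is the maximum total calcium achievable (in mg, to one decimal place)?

706.2 mg

Calcium per dollar: Greek yogurt 237.6, eggs 188, cottage cheese 123.6, canned tuna 25.22.
Take 3 servings of Greek yogurt: spends $2.55, +606.0 mg calcium (running total 606.0 mg).
Take 2 servings of eggs: spends $0.50, +94.0 mg calcium (running total 700.0 mg).
Take 0.04545 servings of cottage cheese: spends $0.05, +6.2 mg calcium (running total 706.2 mg).
Filling greedily by calcium-per-dollar is optimal for one linear limit, giving 706.2 mg.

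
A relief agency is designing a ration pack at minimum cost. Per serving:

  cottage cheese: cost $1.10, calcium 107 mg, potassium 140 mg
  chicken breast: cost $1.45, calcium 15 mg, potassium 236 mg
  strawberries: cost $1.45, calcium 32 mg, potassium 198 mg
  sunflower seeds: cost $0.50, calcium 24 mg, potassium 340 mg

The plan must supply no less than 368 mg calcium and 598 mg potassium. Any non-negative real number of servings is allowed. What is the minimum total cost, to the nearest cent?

Check every corner: each single food scaled to meet both minima, and each pair solved so both constraints bind.
cottage cheese only: max(368/107, 598/140) = 4.271 servings → $4.70.
chicken breast only: max(368/15, 598/236) = 24.53 servings → $35.57.
strawberries only: max(368/32, 598/198) = 11.5 servings → $16.68.
sunflower seeds only: max(368/24, 598/340) = 15.33 servings → $7.67.
cottage cheese + chicken breast with both tight: 3.364 servings and 0.5384 servings → $4.48.
cottage cheese + strawberries with both tight: 3.216 servings and 0.7462 servings → $4.62.
cottage cheese + sunflower seeds with both tight: 3.355 servings and 0.3775 servings → $3.88.
chicken breast + strawberries with both targets exact would need a negative amount; discard.
chicken breast + sunflower seeds: intersection lies outside the first quadrant.
strawberries + sunflower seeds: the both-tight solution has a negative serving — not a feasible corner.
Cheapest feasible corner: $3.88.

$3.88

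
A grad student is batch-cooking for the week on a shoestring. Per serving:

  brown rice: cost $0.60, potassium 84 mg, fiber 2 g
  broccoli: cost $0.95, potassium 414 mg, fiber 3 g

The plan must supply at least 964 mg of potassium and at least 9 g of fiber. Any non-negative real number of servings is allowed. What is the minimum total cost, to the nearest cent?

At the optimum either one food covers both requirements or two foods hit both targets exactly; no other combination can be cheaper.
brown rice only: max(964/84, 9/2) = 11.48 servings → $6.89.
broccoli only: max(964/414, 9/3) = 3 servings → $2.85.
brown rice + broccoli with both tight: 1.448 servings and 2.035 servings → $2.80.
Cheapest feasible corner: $2.80.

$2.80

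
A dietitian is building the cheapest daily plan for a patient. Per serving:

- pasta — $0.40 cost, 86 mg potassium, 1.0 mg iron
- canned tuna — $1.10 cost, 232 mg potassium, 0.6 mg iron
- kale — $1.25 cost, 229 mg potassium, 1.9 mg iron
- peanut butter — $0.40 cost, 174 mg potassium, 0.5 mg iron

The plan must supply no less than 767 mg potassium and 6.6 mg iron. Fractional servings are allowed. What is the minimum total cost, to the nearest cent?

$2.94

Two binding constraints pin down two serving amounts, so the optimal mix uses at most two foods. The candidates are each food alone (scaled to the tighter of potassium/iron) and each pair with both constraints tight.
pasta only: max(767/86, 6.6/1.0) = 8.919 servings → $3.57.
canned tuna only: max(767/232, 6.6/0.6) = 11 servings → $12.10.
kale only: max(767/229, 6.6/1.9) = 3.474 servings → $4.34.
peanut butter only: max(767/174, 6.6/0.5) = 13.2 servings → $5.28.
pasta + canned tuna with both tight: 5.937 servings and 1.105 servings → $3.59.
pasta + kale with both tight: 0.8247 servings and 3.04 servings → $4.13.
pasta + peanut butter with both tight: 5.839 servings and 1.522 servings → $2.94.
canned tuna + kale: the both-tight solution has a negative serving — not a feasible corner.
canned tuna + peanut butter: the both-tight solution has a negative serving — not a feasible corner.
kale + peanut butter: the both-tight solution has a negative serving — not a feasible corner.
So the least-cost plan costs $2.94.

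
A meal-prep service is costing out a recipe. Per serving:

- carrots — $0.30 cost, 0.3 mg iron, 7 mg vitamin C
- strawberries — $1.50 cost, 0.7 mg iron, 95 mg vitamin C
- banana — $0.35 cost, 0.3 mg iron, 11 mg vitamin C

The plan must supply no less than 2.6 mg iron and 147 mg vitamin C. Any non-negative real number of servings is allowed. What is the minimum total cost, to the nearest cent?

Minimising a linear cost over {iron ≥ 2.6, vitamin C ≥ 147, servings ≥ 0} — the optimum is at a vertex, using one or two foods.
carrots only: max(2.6/0.3, 147/7) = 21 servings → $6.30.
strawberries only: max(2.6/0.7, 147/95) = 3.714 servings → $5.57.
banana only: max(2.6/0.3, 147/11) = 13.36 servings → $4.68.
carrots + strawberries with both tight: 6.106 servings and 1.097 servings → $3.48.
carrots + banana with both targets exact would need a negative amount; discard.
strawberries + banana with both tight: 0.7452 servings and 6.928 servings → $3.54.
Cheapest feasible corner: $3.48.

$3.48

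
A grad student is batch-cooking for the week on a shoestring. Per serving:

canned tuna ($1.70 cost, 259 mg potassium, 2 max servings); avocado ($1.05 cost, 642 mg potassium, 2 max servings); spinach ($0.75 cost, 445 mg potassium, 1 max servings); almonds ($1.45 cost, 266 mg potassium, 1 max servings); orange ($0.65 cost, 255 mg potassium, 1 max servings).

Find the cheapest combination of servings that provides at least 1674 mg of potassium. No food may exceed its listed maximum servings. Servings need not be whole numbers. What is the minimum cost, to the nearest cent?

$2.76

Cost per mg of potassium: avocado $0.0016, spinach $0.0017, orange $0.0025, almonds $0.0055, canned tuna $0.0066.
Take 2 servings of avocado: +1284.0 mg potassium for $2.10 (total $2.10, still need 390.0 mg).
Take 0.8764 servings of spinach: +390.0 mg potassium for $0.66 (total $2.76, still need 0.0 mg).
Filling from the cheapest source first is optimal under one linear minimum: $2.76.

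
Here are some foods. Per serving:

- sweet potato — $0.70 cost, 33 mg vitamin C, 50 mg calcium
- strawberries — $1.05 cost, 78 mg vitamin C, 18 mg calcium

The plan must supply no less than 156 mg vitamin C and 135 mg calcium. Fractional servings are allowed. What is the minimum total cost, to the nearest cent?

$2.70

sweet potato only: max(156/33, 135/50) = 4.727 servings → $3.31.
strawberries only: max(156/78, 135/18) = 7.5 servings → $7.88.
sweet potato + strawberries with both tight: 2.336 servings and 1.012 servings → $2.70.
So the least-cost plan costs $2.70.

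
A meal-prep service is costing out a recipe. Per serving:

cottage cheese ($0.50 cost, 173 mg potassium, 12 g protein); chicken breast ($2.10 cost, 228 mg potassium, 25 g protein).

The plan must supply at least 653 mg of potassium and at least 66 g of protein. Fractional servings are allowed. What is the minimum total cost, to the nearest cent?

$2.75

Minimising a linear cost over {potassium ≥ 653, protein ≥ 66, servings ≥ 0} — the optimum is at a vertex, using one or two foods.
cottage cheese only: max(653/173, 66/12) = 5.5 servings → $2.75.
chicken breast only: max(653/228, 66/25) = 2.864 servings → $6.01.
cottage cheese + chicken breast with both tight: 0.8037 servings and 2.254 servings → $5.14.
So the least-cost plan costs $2.75.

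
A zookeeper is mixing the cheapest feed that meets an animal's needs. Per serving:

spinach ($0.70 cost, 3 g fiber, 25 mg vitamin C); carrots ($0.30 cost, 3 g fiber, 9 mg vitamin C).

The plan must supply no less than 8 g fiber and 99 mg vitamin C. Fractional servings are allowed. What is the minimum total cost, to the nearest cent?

This is a tiny linear program; its minimum lies at a vertex of the feasible set. List the vertices and price them.
spinach only: max(8/3, 99/25) = 3.96 servings → $2.77.
carrots only: max(8/3, 99/9) = 11 servings → $3.30.
spinach + carrots: intersection lies outside the first quadrant.
The minimum over all feasible corners is $2.77.

$2.77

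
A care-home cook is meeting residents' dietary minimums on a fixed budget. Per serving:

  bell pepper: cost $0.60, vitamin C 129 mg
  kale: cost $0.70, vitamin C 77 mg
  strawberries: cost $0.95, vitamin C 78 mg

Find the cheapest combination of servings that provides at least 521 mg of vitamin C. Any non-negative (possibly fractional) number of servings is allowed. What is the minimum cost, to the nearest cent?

$2.42

Cost per mg of vitamin C: bell pepper $0.0047, kale $0.0091, strawberries $0.0122.
With no serving limits, use only bell pepper: 521 mg / 129 mg = 4.039 servings × $0.60 = $2.42.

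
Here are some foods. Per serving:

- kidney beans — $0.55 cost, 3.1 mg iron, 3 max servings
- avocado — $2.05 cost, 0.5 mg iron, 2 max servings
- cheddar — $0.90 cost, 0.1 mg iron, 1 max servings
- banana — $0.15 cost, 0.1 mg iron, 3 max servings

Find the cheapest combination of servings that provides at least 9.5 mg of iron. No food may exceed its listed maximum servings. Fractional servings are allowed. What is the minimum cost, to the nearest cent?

$1.95

Cost per mg of iron: kidney beans $0.1774, banana $1.5000, avocado $4.1000, cheddar $9.0000.
Take 3 servings of kidney beans: +9.3 mg iron for $1.65 (total $1.65, still need 0.2 mg).
Take 2 servings of banana: +0.2 mg iron for $0.30 (total $1.95, still need 0.0 mg).
Greedy by cheapest-per-mg is optimal for a single linear constraint, so the minimum cost is $1.95.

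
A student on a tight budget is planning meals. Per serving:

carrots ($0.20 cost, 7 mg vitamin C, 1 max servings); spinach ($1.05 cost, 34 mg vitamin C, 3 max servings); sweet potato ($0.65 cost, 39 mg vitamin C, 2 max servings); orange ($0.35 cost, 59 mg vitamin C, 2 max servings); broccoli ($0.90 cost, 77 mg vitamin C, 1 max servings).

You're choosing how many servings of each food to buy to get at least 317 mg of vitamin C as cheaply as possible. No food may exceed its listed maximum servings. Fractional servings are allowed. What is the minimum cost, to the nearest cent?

$4.24

Cost per mg of vitamin C: orange $0.0059, broccoli $0.0117, sweet potato $0.0167, carrots $0.0286, spinach $0.0309.
Take 2 servings of orange: +118.0 mg vitamin C for $0.70 (total $0.70, still need 199.0 mg).
Take 1 serving of broccoli: +77.0 mg vitamin C for $0.90 (total $1.60, still need 122.0 mg).
Take 2 servings of sweet potato: +78.0 mg vitamin C for $1.30 (total $2.90, still need 44.0 mg).
Take 1 serving of carrots: +7.0 mg vitamin C for $0.20 (total $3.10, still need 37.0 mg).
Take 1.088 servings of spinach: +37.0 mg vitamin C for $1.14 (total $4.24, still need 0.0 mg).
Greedy by cheapest-per-mg is optimal for a single linear constraint, so the minimum cost is $4.24.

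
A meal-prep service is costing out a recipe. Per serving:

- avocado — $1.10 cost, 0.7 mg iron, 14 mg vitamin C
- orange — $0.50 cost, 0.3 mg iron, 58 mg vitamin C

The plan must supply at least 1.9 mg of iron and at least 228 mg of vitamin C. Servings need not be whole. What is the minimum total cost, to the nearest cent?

This is a tiny linear program; its minimum lies at a vertex of the feasible set. List the vertices and price them.
avocado only: max(1.9/0.7, 228/14) = 16.29 servings → $17.91.
orange only: max(1.9/0.3, 228/58) = 6.333 servings → $3.17.
avocado + orange with both tight: 1.148 servings and 3.654 servings → $3.09.
The minimum over all feasible corners is $3.09.

$3.09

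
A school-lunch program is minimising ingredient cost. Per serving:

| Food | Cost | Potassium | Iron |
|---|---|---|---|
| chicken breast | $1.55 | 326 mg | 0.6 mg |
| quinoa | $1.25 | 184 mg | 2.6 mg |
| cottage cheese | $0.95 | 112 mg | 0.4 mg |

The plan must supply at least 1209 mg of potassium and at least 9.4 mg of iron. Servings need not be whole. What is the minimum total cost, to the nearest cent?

This is a tiny linear program; its minimum lies at a vertex of the feasible set. List the vertices and price them.
chicken breast only: max(1209/326, 9.4/0.6) = 15.67 servings → $24.28.
quinoa only: max(1209/184, 9.4/2.6) = 6.571 servings → $8.21.
cottage cheese only: max(1209/112, 9.4/0.4) = 23.5 servings → $22.32.
chicken breast + quinoa with both tight: 1.918 servings and 3.173 servings → $6.94.
chicken breast + cottage cheese: the both-tight solution has a negative serving — not a feasible corner.
quinoa + cottage cheese with both tight: 2.616 servings and 6.497 servings → $9.44.
Cheapest feasible corner: $6.94.

$6.94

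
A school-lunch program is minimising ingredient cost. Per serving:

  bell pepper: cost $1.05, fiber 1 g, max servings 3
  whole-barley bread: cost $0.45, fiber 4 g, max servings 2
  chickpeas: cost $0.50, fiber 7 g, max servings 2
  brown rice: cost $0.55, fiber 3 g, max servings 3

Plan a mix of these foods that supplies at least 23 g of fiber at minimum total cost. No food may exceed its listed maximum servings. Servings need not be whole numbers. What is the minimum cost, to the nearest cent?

$2.08

Cost per g of fiber: chickpeas $0.0714, whole-barley bread $0.1125, brown rice $0.1833, bell pepper $1.0500.
Take 2 servings of chickpeas: +14.0 g fiber for $1.00 (total $1.00, still need 9.0 g).
Take 2 servings of whole-barley bread: +8.0 g fiber for $0.90 (total $1.90, still need 1.0 g).
Take 0.3333 servings of brown rice: +1.0 g fiber for $0.18 (total $2.08, still need 0.0 g).
Greedy by cheapest-per-g is optimal for a single linear constraint, so the minimum cost is $2.08.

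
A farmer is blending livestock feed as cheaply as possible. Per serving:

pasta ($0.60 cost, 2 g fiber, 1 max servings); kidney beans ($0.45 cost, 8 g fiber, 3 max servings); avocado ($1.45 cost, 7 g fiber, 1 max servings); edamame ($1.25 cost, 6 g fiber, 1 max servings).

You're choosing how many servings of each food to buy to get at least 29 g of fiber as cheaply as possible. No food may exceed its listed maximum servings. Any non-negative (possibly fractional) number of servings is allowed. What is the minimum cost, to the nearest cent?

$2.39

Cost per g of fiber: kidney beans $0.0563, avocado $0.2071, edamame $0.2083, pasta $0.3000.
Take 3 servings of kidney beans: +24.0 g fiber for $1.35 (total $1.35, still need 5.0 g).
Take 0.7143 servings of avocado: +5.0 g fiber for $1.04 (total $2.39, still need 0.0 g).
Filling from the cheapest source first is optimal under one linear minimum: $2.39.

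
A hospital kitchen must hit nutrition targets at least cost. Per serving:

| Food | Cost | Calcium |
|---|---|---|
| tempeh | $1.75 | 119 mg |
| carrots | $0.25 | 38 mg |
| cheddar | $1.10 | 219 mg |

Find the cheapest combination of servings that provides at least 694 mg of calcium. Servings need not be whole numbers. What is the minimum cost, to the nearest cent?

Cost per mg of calcium: cheddar $0.0050, carrots $0.0066, tempeh $0.0147.
With no serving limits, use only cheddar: 694 mg / 219 mg = 3.169 servings × $1.10 = $3.49.

$3.49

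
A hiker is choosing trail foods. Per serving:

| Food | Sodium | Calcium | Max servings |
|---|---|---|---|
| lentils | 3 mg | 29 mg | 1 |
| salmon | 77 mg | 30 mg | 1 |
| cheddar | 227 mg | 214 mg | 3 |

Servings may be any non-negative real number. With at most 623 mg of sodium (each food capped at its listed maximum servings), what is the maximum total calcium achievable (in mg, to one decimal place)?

613.5 mg

Calcium per mg sodium: lentils 9.667, cheddar 0.9427, salmon 0.3896.
Take 1 serving of lentils: uses 3 mg sodium, +29.0 mg calcium (running total 29.0 mg).
Take 2.731 servings of cheddar: uses 620 mg sodium, +584.5 mg calcium (running total 613.5 mg).
Greedy by best ratio exhausts the sodium allowance optimally: 613.5 mg.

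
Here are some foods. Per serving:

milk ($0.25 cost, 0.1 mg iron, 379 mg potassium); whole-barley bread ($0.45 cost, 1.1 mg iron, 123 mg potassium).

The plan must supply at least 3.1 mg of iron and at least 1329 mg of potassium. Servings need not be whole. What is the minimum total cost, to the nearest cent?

An LP optimum is at a vertex; with two nutrient constraints at most two foods are used. Check each candidate.
milk only: max(3.1/0.1, 1329/379) = 31 servings → $7.75.
whole-barley bread only: max(3.1/1.1, 1329/123) = 10.8 servings → $4.86.
milk + whole-barley bread with both tight: 2.671 servings and 2.575 servings → $1.83.
The minimum over all feasible corners is $1.83.

$1.83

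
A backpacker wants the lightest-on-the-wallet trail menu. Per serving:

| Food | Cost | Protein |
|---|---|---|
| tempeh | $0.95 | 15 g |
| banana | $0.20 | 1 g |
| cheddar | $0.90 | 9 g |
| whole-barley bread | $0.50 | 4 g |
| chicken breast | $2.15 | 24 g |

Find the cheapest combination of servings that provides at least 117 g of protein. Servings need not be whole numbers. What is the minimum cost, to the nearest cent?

$7.41

Cost per g of protein: tempeh $0.0633, chicken breast $0.0896, cheddar $0.1000, whole-barley bread $0.1250, banana $0.2000.
With no serving limits, use only tempeh: 117 g / 15 g = 7.8 servings × $0.95 = $7.41.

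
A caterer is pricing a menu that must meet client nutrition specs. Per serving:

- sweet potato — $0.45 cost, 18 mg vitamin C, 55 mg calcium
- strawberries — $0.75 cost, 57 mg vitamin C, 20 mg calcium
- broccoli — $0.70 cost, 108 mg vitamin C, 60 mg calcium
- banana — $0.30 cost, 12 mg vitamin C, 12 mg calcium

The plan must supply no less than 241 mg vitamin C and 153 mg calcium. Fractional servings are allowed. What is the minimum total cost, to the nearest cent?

$1.70

Two binding constraints pin down two serving amounts, so the optimal mix uses at most two foods. The candidates are each food alone (scaled to the tighter of vitamin C/calcium) and each pair with both constraints tight.
sweet potato only: max(241/18, 153/55) = 13.39 servings → $6.03.
strawberries only: max(241/57, 153/20) = 7.65 servings → $5.74.
broccoli only: max(241/108, 153/60) = 2.55 servings → $1.78.
banana only: max(241/12, 153/12) = 20.08 servings → $6.03.
sweet potato + strawberries with both tight: 1.406 servings and 3.784 servings → $3.47.
sweet potato + broccoli with both tight: 0.4247 servings and 2.161 servings → $1.70.
sweet potato + banana with both targets exact would need a negative amount; discard.
strawberries + broccoli with both targets exact would need a negative amount; discard.
strawberries + banana with both tight: 2.378 servings and 8.786 servings → $4.42.
broccoli + banana with both tight: 1.833 servings and 3.583 servings → $2.36.
The minimum over all feasible corners is $1.70.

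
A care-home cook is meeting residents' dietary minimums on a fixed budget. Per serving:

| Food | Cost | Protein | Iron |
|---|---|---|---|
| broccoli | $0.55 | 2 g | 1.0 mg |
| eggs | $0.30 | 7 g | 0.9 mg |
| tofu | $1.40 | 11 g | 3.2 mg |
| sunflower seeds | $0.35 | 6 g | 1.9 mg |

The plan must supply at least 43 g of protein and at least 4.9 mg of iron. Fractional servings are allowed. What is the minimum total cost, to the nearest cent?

broccoli only: max(43/2, 4.9/1.0) = 21.5 servings → $11.82.
eggs only: max(43/7, 4.9/0.9) = 6.143 servings → $1.84.
tofu only: max(43/11, 4.9/3.2) = 3.909 servings → $5.47.
sunflower seeds only: max(43/6, 4.9/1.9) = 7.167 servings → $2.51.
broccoli + eggs: the both-tight solution has a negative serving — not a feasible corner.
broccoli + tofu with both targets exact would need a negative amount; discard.
broccoli + sunflower seeds: intersection lies outside the first quadrant.
eggs + tofu with both targets exact would need a negative amount; discard.
eggs + sunflower seeds: intersection lies outside the first quadrant.
tofu + sunflower seeds: the both-tight solution has a negative serving — not a feasible corner.
Cheapest feasible corner: $1.84.

$1.84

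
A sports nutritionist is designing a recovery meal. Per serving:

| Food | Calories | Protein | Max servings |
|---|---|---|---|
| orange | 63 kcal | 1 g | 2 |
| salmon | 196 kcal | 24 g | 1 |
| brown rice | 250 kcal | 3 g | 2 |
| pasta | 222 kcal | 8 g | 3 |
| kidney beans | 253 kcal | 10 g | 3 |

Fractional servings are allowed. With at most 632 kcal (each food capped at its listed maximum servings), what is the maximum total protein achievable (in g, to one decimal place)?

Protein per kcal: salmon 0.1224, kidney beans 0.03953, pasta 0.03604, orange 0.01587, brown rice 0.012.
Take 1 serving of salmon: uses 196 kcal, +24.0 g protein (running total 24.0 g).
Take 1.723 servings of kidney beans: uses 436 kcal, +17.2 g protein (running total 41.2 g).
Filling greedily by protein-per-kcal is optimal for one linear limit, giving 41.2 g.

41.2 g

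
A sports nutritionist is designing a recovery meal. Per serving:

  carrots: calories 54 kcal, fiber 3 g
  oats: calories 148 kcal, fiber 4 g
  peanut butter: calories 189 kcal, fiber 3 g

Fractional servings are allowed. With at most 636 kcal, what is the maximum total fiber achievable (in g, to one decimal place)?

Fiber per kcal: carrots 0.05556, oats 0.02703, peanut butter 0.01587.
With no serving limits, spend the whole calories allowance on carrots: 636 kcal / 54 kcal × 3 g = 35.3 g.

35.3 g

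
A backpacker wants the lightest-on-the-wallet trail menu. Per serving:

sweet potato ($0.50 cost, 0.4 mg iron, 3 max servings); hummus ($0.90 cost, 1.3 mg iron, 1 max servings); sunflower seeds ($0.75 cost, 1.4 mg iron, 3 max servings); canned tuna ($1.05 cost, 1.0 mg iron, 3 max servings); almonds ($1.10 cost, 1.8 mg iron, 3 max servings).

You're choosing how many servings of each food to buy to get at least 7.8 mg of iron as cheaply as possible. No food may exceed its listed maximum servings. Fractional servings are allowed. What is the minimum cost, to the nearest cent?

$4.45

Cost per mg of iron: sunflower seeds $0.5357, almonds $0.6111, hummus $0.6923, canned tuna $1.0500, sweet potato $1.2500.
Take 3 servings of sunflower seeds: +4.2 mg iron for $2.25 (total $2.25, still need 3.6 mg).
Take 2 servings of almonds: +3.6 mg iron for $2.20 (total $4.45, still need 0.0 mg).
Greedy by cheapest-per-mg is optimal for a single linear constraint, so the minimum cost is $4.45.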